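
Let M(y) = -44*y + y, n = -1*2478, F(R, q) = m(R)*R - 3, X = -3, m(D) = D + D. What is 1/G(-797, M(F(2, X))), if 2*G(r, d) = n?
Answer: -1/1239 ≈ -0.00080710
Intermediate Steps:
m(D) = 2*D
F(R, q) = -3 + 2*R² (F(R, q) = (2*R)*R - 3 = 2*R² - 3 = -3 + 2*R²)
n = -2478
M(y) = -43*y
G(r, d) = -1239 (G(r, d) = (½)*(-2478) = -1239)
1/G(-797, M(F(2, X))) = 1/(-1239) = -1/1239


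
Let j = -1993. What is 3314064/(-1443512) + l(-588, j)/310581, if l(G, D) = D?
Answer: -129020278825/56040925059 ≈ -2.3022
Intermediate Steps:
3314064/(-1443512) + l(-588, j)/310581 = 3314064/(-1443512) - 1993/310581 = 3314064*(-1/1443512) - 1993*1/310581 = -414258/180439 - 1993/310581 = -129020278825/56040925059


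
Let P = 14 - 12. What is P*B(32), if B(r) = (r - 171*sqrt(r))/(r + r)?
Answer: 1 - 171*sqrt(2)/8 ≈ -29.229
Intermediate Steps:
P = 2
B(r) = (r - 171*sqrt(r))/(2*r) (B(r) = (r - 171*sqrt(r))/((2*r)) = (r - 171*sqrt(r))*(1/(2*r)) = (r - 171*sqrt(r))/(2*r))
P*B(32) = 2*(1/2 - 171*sqrt(2)/16) = 1 - 171*sqrt(2)/8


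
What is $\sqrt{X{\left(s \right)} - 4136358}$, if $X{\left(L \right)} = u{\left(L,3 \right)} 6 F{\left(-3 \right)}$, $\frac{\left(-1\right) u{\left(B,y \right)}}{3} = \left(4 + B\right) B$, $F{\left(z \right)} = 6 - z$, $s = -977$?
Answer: $8 i \sqrt{2470890} \approx 12575.0 i$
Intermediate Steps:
$u{\left(B,y \right)} = - 3 B \left(4 + B\right)$ ($u{\left(B,y \right)} = - 3 \left(4 + B\right) B = - 3 B \left(4 + B\right)$)
$X{\left(L \right)} = - 162 L \left(4 + L\right)$ ($X{\left(L \right)} = - 3 L \left(4 + L\right) 6 \left(6 - -3\right) = - 18 L \left(4 + L\right) \left(6 + 3\right) = - 18 L \left(4 + L\right) 9 = - 162 L \left(4 + L\right)$)
$\sqrt{X{\left(s \right)} - 4136358} = \sqrt{\left(-162\right) \left(-977\right) \left(4 - 977\right) - 4136358} = \sqrt{\left(-162\right) \left(-977\right) \left(-973\right) - 4136358} = \sqrt{-154000602 - 4136358} = \sqrt{-158136960} = 8 i \sqrt{2470890}$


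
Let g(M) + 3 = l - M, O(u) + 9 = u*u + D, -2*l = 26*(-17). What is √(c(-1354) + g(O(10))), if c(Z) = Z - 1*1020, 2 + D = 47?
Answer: 2*I*√573 ≈ 47.875*I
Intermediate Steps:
D = 45 (D = -2 + 47 = 45)
l = 221 (l = -13*(-17) = -½*(-442) = 221)
O(u) = 36 + u² (O(u) = -9 + (u*u + 45) = -9 + (u² + 45) = -9 + (45 + u²) = 36 + u²)
g(M) = 218 - M (g(M) = -3 + (221 - M) = 218 - M)
c(Z) = -1020 + Z (c(Z) = Z - 1020 = -1020 + Z)
√(c(-1354) + g(O(10))) = √((-1020 - 1354) + (218 - (36 + 10²))) = √(-2374 + (218 - (36 + 100))) = √(-2374 + (218 - 1*136)) = √(-2374 + (218 - 136)) = √(-2374 + 82) = √(-2292) = 2*I*√573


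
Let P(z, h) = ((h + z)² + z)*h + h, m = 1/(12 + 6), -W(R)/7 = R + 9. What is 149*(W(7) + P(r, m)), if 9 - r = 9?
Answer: -97275991/5832 ≈ -16680.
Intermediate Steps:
W(R) = -63 - 7*R (W(R) = -7*(R + 9) = -7*(9 + R) = -63 - 7*R)
r = 0 (r = 9 - 1*9 = 9 - 9 = 0)
m = 1/18 ≈ 0.055556
P(z, h) = h + h*(z + (h + z)²) (P(z, h) = (z + (h + z)²)*h + h = h*(z + (h + z)²) + h = h + h*(z + (h + z)²))
149*(W(7) + P(r, m)) = 149*((-63 - 7*7) + (1 + 0 + (1/18 + 0)²)/18) = 149*((-63 - 49) + (1 + 0 + (1/18)²)/18) = 149*(-112 + (1 + 0 + 1/324)/18) = 149*(-112 + (1/18)*(325/324)) = 149*(-112 + 325/5832) = 149*(-652859/5832) = -97275991/5832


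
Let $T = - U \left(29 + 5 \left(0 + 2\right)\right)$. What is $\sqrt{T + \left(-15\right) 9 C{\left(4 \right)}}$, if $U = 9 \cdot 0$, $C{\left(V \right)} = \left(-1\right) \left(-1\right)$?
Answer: $3 i \sqrt{15} \approx 11.619 i$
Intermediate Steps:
$C{\left(V \right)} = 1$
$U = 0$
$T = 0$ ($T = - 0 \left(29 + 5 \left(0 + 2\right)\right) = - 0 \left(29 + 5 \cdot 2\right) = - 0 \left(29 + 10\right) = - 0 \cdot 39 = \left(-1\right) 0 = 0$)
$\sqrt{T + \left(-15\right) 9 C{\left(4 \right)}} = \sqrt{0 + \left(-15\right) 9 \cdot 1} = \sqrt{0 - 135} = \sqrt{-135} = 3 i \sqrt{15}$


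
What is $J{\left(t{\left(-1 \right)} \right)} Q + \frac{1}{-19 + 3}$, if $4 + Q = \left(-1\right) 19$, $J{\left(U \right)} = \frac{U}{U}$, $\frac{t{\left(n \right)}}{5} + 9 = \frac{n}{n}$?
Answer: $- \frac{369}{16} \approx -23.063$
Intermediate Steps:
$t{\left(n \right)} = -40$ ($t{\left(n \right)} = -45 + 5 \frac{n}{n} = -45 + 5 \cdot 1 = -45 + 5 = -40$)
$J{\left(U \right)} = 1$
$Q = -23$ ($Q = -4 - 19 = -23$)
$J{\left(t{\left(-1 \right)} \right)} Q + \frac{1}{-19 + 3} = 1 \left(-23\right) + \frac{1}{-19 + 3} = -23 + \frac{1}{-16} = -23 - \frac{1}{16} = - \frac{369}{16}$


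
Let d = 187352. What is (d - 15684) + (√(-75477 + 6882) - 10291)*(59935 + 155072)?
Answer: -2212465369 + 215007*I*√68595 ≈ -2.2125e+9 + 5.6312e+7*I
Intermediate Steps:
(d - 15684) + (√(-75477 + 6882) - 10291)*(59935 + 155072) = (187352 - 15684) + (√(-75477 + 6882) - 10291)*(59935 + 155072) = 171668 + (√(-68595) - 10291)*215007 = 171668 + (I*√68595 - 10291)*215007 = 171668 + (-10291 + I*√68595)*215007 = 171668 + (-2212637037 + 215007*I*√68595) = -2212465369 + 215007*I*√68595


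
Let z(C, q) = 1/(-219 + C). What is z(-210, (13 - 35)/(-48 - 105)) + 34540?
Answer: 14817659/429 ≈ 34540.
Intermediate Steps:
z(-210, (13 - 35)/(-48 - 105)) + 34540 = 1/(-219 - 210) + 34540 = 1/(-429) + 34540 = -1/429 + 34540 = 14817659/429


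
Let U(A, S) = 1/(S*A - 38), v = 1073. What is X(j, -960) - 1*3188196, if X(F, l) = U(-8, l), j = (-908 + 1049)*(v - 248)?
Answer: -24364193831/7642 ≈ -3.1882e+6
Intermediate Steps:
j = 116325 (j = (-908 + 1049)*(1073 - 248) = 141*825 = 116325)
U(A, S) = 1/(-38 + A*S) (U(A, S) = 1/(A*S - 38) = 1/(-38 + A*S))
X(F, l) = 1/(-38 - 8*l)
X(j, -960) - 1*3188196 = -1/(38 + 8*(-960)) - 1*3188196 = -1/(38 - 7680) - 3188196 = -1/(-7642) - 3188196 = -1*(-1/7642) - 3188196 = 1/7642 - 3188196 = -24364193831/7642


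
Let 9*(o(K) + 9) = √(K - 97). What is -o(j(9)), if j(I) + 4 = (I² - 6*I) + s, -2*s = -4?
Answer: 9 - 2*I*√2/3 ≈ 9.0 - 0.94281*I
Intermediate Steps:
s = 2 (s = -½*(-4) = 2)
j(I) = -2 + I² - 6*I (j(I) = -4 + ((I² - 6*I) + 2) = -4 + (2 + I² - 6*I) = -2 + I² - 6*I)
o(K) = -9 + √(-97 + K)/9 (o(K) = -9 + √(K - 97)/9 = -9 + √(-97 + K)/9)
-o(j(9)) = -(-9 + √(-97 + (-2 + 9² - 6*9))/9) = -(-9 + √(-97 + (-2 + 81 - 54))/9) = -(-9 + √(-97 + 25)/9) = -(-9 + √(-72)/9) = -(-9 + (6*I*√2)/9) = -(-9 + 2*I*√2/3) = 9 - 2*I*√2/3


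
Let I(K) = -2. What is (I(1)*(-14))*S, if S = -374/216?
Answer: -1309/27 ≈ -48.482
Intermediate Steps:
S = -187/108 (S = -374*1/216 = -187/108 ≈ -1.7315)
(I(1)*(-14))*S = -2*(-14)*(-187/108) = 28*(-187/108) = -1309/27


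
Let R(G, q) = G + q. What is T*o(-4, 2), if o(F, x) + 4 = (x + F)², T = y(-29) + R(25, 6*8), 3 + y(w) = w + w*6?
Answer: 0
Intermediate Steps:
y(w) = -3 + 7*w (y(w) = -3 + (w + w*6) = -3 + (w + 6*w) = -3 + 7*w)
T = -133 (T = (-3 + 7*(-29)) + (25 + 6*8) = (-3 - 203) + (25 + 48) = -206 + 73 = -133)
o(F, x) = -4 + (F + x)² (o(F, x) = -4 + (x + F)² = -4 + (F + x)²)
T*o(-4, 2) = -133*(-4 + (-4 + 2)²) = -133*(-4 + (-2)²) = -133*(-4 + 4) = -133*0 = 0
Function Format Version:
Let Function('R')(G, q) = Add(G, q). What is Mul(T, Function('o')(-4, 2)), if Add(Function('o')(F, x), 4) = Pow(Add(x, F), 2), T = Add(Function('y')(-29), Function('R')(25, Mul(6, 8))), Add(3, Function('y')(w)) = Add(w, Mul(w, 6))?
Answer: 0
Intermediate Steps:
Function('y')(w) = Add(-3, Mul(7, w)) (Function('y')(w) = Add(-3, Add(w, Mul(w, 6))) = Add(-3, Add(w, Mul(6, w))) = Add(-3, Mul(7, w)))
T = -133 (T = Add(Add(-3, Mul(7, -29)), Add(25, Mul(6, 8))) = Add(Add(-3, -203), Add(25, 48)) = Add(-206, 73) = -133)
Function('o')(F, x) = Add(-4, Pow(Add(F, x), 2)) (Function('o')(F, x) = Add(-4, Pow(Add(x, F), 2)) = Add(-4, Pow(Add(F, x), 2)))
Mul(T, Function('o')(-4, 2)) = Mul(-133, Add(-4, Pow(Add(-4, 2), 2))) = Mul(-133, Add(-4, Pow(-2, 2))) = Mul(-133, Add(-4, 4)) = Mul(-133, 0) = 0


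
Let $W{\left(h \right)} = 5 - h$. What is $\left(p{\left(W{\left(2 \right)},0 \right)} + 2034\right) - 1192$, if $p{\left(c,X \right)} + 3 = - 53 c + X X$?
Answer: $680$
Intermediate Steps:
$p{\left(c,X \right)} = -3 + X^{2} - 53 c$ ($p{\left(c,X \right)} = -3 + \left(- 53 c + X X\right) = -3 + \left(- 53 c + X^{2}\right) = -3 + \left(X^{2} - 53 c\right) = -3 + X^{2} - 53 c$)
$\left(p{\left(W{\left(2 \right)},0 \right)} + 2034\right) - 1192 = \left(\left(-3 + 0^{2} - 53 \left(5 - 2\right)\right) + 2034\right) - 1192 = \left(\left(-3 + 0 - 53 \left(5 - 2\right)\right) + 2034\right) - 1192 = \left(\left(-3 + 0 - 159\right) + 2034\right) - 1192 = \left(-162 + 2034\right) - 1192 = 1872 - 1192 = 680$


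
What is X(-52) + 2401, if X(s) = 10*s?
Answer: 1881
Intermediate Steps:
X(-52) + 2401 = 10*(-52) + 2401 = -520 + 2401 = 1881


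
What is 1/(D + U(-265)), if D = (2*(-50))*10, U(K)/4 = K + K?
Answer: -1/3120 ≈ -0.00032051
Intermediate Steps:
U(K) = 8*K (U(K) = 4*(K + K) = 4*(2*K) = 8*K)
D = -1000 (D = -100*10 = -1000)
1/(D + U(-265)) = 1/(-1000 + 8*(-265)) = 1/(-1000 - 2120) = 1/(-3120) = -1/3120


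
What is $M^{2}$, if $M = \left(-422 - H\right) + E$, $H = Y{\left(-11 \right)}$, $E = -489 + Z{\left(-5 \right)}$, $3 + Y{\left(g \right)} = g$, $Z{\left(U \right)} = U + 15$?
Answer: $786769$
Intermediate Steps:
$Z{\left(U \right)} = 15 + U$
$Y{\left(g \right)} = -3 + g$
$E = -479$ ($E = -489 + \left(15 - 5\right) = -489 + 10 = -479$)
$H = -14$ ($H = -3 - 11 = -14$)
$M = -887$ ($M = \left(-422 - -14\right) - 479 = \left(-422 + 14\right) - 479 = -408 - 479 = -887$)
$M^{2} = \left(-887\right)^{2} = 786769$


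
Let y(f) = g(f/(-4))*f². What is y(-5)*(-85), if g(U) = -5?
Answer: 10625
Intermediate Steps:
y(f) = -5*f²
y(-5)*(-85) = -5*(-5)²*(-85) = -5*25*(-85) = -125*(-85) = 10625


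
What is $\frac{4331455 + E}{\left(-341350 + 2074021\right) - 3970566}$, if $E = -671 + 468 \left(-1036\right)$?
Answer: $- \frac{3845936}{2237895} \approx -1.7186$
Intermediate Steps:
$E = -485519$ ($E = -671 - 484848 = -485519$)
$\frac{4331455 + E}{\left(-341350 + 2074021\right) - 3970566} = \frac{4331455 - 485519}{\left(-341350 + 2074021\right) - 3970566} = \frac{3845936}{1732671 - 3970566} = \frac{3845936}{-2237895} = 3845936 \left(- \frac{1}{2237895}\right) = - \frac{3845936}{2237895}$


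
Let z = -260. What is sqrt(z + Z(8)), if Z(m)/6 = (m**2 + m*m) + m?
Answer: 2*sqrt(139) ≈ 23.580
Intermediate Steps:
Z(m) = 6*m + 12*m**2 (Z(m) = 6*((m**2 + m*m) + m) = 6*((m**2 + m**2) + m) = 6*(2*m**2 + m) = 6*(m + 2*m**2) = 6*m + 12*m**2)
sqrt(z + Z(8)) = sqrt(-260 + 6*8*(1 + 2*8)) = sqrt(-260 + 6*8*(1 + 16)) = sqrt(-260 + 6*8*17) = sqrt(-260 + 816) = sqrt(556) = 2*sqrt(139)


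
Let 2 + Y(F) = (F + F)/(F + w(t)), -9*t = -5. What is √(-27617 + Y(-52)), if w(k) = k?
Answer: I*√5920224043/463 ≈ 166.18*I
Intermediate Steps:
t = 5/9 (t = -⅑*(-5) = 5/9 ≈ 0.55556)
Y(F) = -2 + 2*F/(5/9 + F) (Y(F) = -2 + (F + F)/(F + 5/9) = -2 + (2*F)/(5/9 + F) = -2 + 2*F/(5/9 + F))
√(-27617 + Y(-52)) = √(-27617 - 10/(5 + 9*(-52))) = √(-27617 - 10/(5 - 468)) = √(-27617 - 10/(-463)) = √(-27617 - 10*(-1/463)) = √(-27617 + 10/463) = √(-12786661/463) = I*√5920224043/463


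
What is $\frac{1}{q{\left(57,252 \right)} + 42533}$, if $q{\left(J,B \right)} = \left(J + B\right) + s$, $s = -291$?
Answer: $\frac{1}{42551} \approx 2.3501 \cdot 10^{-5}$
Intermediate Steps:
$q{\left(J,B \right)} = -291 + B + J$ ($q{\left(J,B \right)} = \left(J + B\right) - 291 = \left(B + J\right) - 291 = -291 + B + J$)
$\frac{1}{q{\left(57,252 \right)} + 42533} = \frac{1}{\left(-291 + 252 + 57\right) + 42533} = \frac{1}{18 + 42533} = \frac{1}{42551}$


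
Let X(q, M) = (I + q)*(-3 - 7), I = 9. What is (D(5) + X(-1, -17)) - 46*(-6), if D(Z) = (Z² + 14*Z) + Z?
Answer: 296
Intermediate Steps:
D(Z) = Z² + 15*Z
X(q, M) = -90 - 10*q (X(q, M) = (9 + q)*(-3 - 7) = (9 + q)*(-10) = -90 - 10*q)
(D(5) + X(-1, -17)) - 46*(-6) = (5*(15 + 5) + (-90 - 10*(-1))) - 46*(-6) = (5*20 + (-90 + 10)) + 276 = (100 - 80) + 276 = 20 + 276 = 296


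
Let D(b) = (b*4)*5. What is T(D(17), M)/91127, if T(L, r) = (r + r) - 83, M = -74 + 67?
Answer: -97/91127 ≈ -0.0010644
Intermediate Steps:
D(b) = 20*b (D(b) = (4*b)*5 = 20*b)
M = -7
T(L, r) = -83 + 2*r (T(L, r) = 2*r - 83 = -83 + 2*r)
T(D(17), M)/91127 = (-83 + 2*(-7))/91127 = (-83 - 14)*(1/91127) = -97*1/91127 = -97/91127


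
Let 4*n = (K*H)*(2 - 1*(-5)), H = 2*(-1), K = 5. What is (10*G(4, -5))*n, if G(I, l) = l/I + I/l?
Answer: 1435/4 ≈ 358.75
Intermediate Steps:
H = -2
G(I, l) = I/l + l/I
n = -35/2 (n = ((5*(-2))*(2 - 1*(-5)))/4 = (-10*(2 + 5))/4 = (-10*7)/4 = (¼)*(-70) = -35/2 ≈ -17.500)
(10*G(4, -5))*n = (10*(4/(-5) - 5/4))*(-35/2) = (10*(4*(-⅕) - 5*¼))*(-35/2) = (10*(-⅘ - 5/4))*(-35/2) = (10*(-41/20))*(-35/2) = -41/2*(-35/2) = 1435/4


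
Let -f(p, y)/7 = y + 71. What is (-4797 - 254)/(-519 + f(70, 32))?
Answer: 5051/1240 ≈ 4.0734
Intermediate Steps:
f(p, y) = -497 - 7*y (f(p, y) = -7*(y + 71) = -7*(71 + y) = -497 - 7*y)
(-4797 - 254)/(-519 + f(70, 32)) = (-4797 - 254)/(-519 + (-497 - 7*32)) = -5051/(-519 + (-497 - 224)) = -5051/(-519 - 721) = -5051/(-1240) = -5051*(-1/1240) = 5051/1240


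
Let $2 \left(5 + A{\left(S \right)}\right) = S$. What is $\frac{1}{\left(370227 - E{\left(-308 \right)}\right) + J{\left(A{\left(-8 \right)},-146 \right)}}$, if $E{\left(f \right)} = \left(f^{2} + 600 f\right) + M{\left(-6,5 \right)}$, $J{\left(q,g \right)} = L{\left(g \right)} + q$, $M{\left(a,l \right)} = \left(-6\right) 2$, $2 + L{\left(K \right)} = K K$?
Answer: $\frac{1}{481480} \approx 2.0769 \cdot 10^{-6}$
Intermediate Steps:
$A{\left(S \right)} = -5 + \frac{S}{2}$
$L{\left(K \right)} = -2 + K^{2}$ ($L{\left(K \right)} = -2 + K K = -2 + K^{2}$)
$M{\left(a,l \right)} = -12$
$J{\left(q,g \right)} = -2 + q + g^{2}$ ($J{\left(q,g \right)} = \left(-2 + g^{2}\right) + q = -2 + q + g^{2}$)
$E{\left(f \right)} = -12 + f^{2} + 600 f$ ($E{\left(f \right)} = \left(f^{2} + 600 f\right) - 12 = -12 + f^{2} + 600 f$)
$\frac{1}{\left(370227 - E{\left(-308 \right)}\right) + J{\left(A{\left(-8 \right)},-146 \right)}} = \frac{1}{\left(370227 - \left(-12 + \left(-308\right)^{2} + 600 \left(-308\right)\right)\right) + \left(-2 + \left(-5 + \frac{1}{2} \left(-8\right)\right) + \left(-146\right)^{2}\right)} = \frac{1}{\left(370227 - \left(-12 + 94864 - 184800\right)\right) - -21305} = \frac{1}{\left(370227 - -89948\right) - -21305} = \frac{1}{\left(370227 + 89948\right) + 21305} = \frac{1}{460175 + 21305} = \frac{1}{481480}$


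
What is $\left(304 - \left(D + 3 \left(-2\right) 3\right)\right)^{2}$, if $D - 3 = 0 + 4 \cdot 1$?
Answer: $99225$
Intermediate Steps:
$D = 7$ ($D = 3 + \left(0 + 4 \cdot 1\right) = 3 + \left(0 + 4\right) = 3 + 4 = 7$)
$\left(304 - \left(D + 3 \left(-2\right) 3\right)\right)^{2} = \left(304 - \left(7 + 3 \left(-2\right) 3\right)\right)^{2} = \left(304 - \left(7 - 18\right)\right)^{2} = \left(304 - -11\right)^{2} = \left(304 + 11\right)^{2} = 315^{2} = 99225$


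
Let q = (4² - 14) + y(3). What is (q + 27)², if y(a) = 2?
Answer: 961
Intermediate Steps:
q = 4 (q = (4² - 14) + 2 = (16 - 14) + 2 = 2 + 2 = 4)
(q + 27)² = (4 + 27)² = 31² = 961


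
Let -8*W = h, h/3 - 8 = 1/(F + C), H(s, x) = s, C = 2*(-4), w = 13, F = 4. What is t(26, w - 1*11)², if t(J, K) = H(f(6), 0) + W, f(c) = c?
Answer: 9801/1024 ≈ 9.5713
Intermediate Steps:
C = -8
h = 93/4 (h = 24 + 3/(4 - 8) = 24 + 3/(-4) = 24 + 3*(-¼) = 24 - ¾ = 93/4 ≈ 23.250)
W = -93/32 (W = -⅛*93/4 = -93/32 ≈ -2.9063)
t(J, K) = 99/32 (t(J, K) = 6 - 93/32 = 99/32)
t(26, w - 1*11)² = (99/32)² = 9801/1024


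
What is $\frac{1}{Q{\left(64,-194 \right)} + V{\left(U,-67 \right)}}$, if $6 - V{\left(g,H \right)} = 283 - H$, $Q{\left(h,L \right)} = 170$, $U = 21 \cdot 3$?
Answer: $- \frac{1}{174} \approx -0.0057471$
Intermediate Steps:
$U = 63$
$V{\left(g,H \right)} = -277 + H$ ($V{\left(g,H \right)} = 6 - \left(283 - H\right) = 6 + \left(-283 + H\right) = -277 + H$)
$\frac{1}{Q{\left(64,-194 \right)} + V{\left(U,-67 \right)}} = \frac{1}{170 - 344} = \frac{1}{-174} = - \frac{1}{174}$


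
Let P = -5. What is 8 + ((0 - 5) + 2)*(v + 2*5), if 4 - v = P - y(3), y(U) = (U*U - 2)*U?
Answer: -112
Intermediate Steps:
y(U) = U*(-2 + U²) (y(U) = (U² - 2)*U = (-2 + U²)*U = U*(-2 + U²))
v = 30 (v = 4 - (-5 - 3*(-2 + 3²)) = 4 - (-5 - 3*(-2 + 9)) = 4 - (-5 - 3*7) = 4 - (-5 - 1*21) = 4 - (-5 - 21) = 4 - 1*(-26) = 4 + 26 = 30)
8 + ((0 - 5) + 2)*(v + 2*5) = 8 + ((0 - 5) + 2)*(30 + 2*5) = 8 + (-5 + 2)*(30 + 10) = 8 - 3*40 = 8 - 120 = -112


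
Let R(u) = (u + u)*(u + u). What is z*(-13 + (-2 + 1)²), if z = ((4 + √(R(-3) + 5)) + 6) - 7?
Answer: -36 - 12*√41 ≈ -112.84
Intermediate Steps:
R(u) = 4*u² (R(u) = (2*u)*(2*u) = 4*u²)
z = 3 + √41 (z = ((4 + √(4*(-3)² + 5)) + 6) - 7 = ((4 + √(4*9 + 5)) + 6) - 7 = ((4 + √(36 + 5)) + 6) - 7 = ((4 + √41) + 6) - 7 = (10 + √41) - 7 = 3 + √41 ≈ 9.4031)
z*(-13 + (-2 + 1)²) = (3 + √41)*(-13 + (-2 + 1)²) = (3 + √41)*(-13 + (-1)²) = (3 + √41)*(-13 + 1) = (3 + √41)*(-12) = -36 - 12*√41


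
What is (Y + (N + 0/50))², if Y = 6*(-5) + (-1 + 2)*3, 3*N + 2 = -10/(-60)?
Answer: 247009/324 ≈ 762.37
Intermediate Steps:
N = -11/18 (N = -⅔ + (-10/(-60))/3 = -⅔ + (-10*(-1/60))/3 = -⅔ + (⅓)*(⅙) = -⅔ + 1/18 = -11/18 ≈ -0.61111)
Y = -27 (Y = -30 + 1*3 = -30 + 3 = -27)
(Y + (N + 0/50))² = (-27 + (-11/18 + 0/50))² = (-27 + (-11/18 + 0*(1/50)))² = (-27 + (-11/18 + 0))² = (-27 - 11/18)² = (-497/18)² = 247009/324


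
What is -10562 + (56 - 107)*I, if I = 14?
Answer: -11276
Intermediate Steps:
-10562 + (56 - 107)*I = -10562 + (56 - 107)*14 = -10562 - 51*14 = -10562 - 714 = -11276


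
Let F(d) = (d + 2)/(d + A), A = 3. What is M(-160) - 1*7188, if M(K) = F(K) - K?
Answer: -1103238/157 ≈ -7027.0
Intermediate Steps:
F(d) = (2 + d)/(3 + d) (F(d) = (d + 2)/(d + 3) = (2 + d)/(3 + d))
M(K) = -K + (2 + K)/(3 + K) (M(K) = (2 + K)/(3 + K) - K = -K + (2 + K)/(3 + K))
M(-160) - 1*7188 = (2 - 160 - 1*(-160)*(3 - 160))/(3 - 160) - 1*7188 = (2 - 160 - 1*(-160)*(-157))/(-157) - 7188 = -(2 - 160 - 25120)/157 - 7188 = -1/157*(-25278) - 7188 = 25278/157 - 7188 = -1103238/157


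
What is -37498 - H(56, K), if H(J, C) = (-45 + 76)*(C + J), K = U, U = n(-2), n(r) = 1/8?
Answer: -313903/8 ≈ -39238.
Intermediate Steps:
n(r) = ⅛
U = ⅛ ≈ 0.12500
K = ⅛ ≈ 0.12500
H(J, C) = 31*C + 31*J (H(J, C) = 31*(C + J) = 31*C + 31*J)
-37498 - H(56, K) = -37498 - (31*(⅛) + 31*56) = -37498 - (31/8 + 1736) = -37498 - 1*13919/8 = -37498 - 13919/8 = -313903/8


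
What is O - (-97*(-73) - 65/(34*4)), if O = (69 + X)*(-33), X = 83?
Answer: -1645127/136 ≈ -12097.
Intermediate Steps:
O = -5016 (O = (69 + 83)*(-33) = 152*(-33) = -5016)
O - (-97*(-73) - 65/(34*4)) = -5016 - (-97*(-73) - 65/(34*4)) = -5016 - (7081 - 65/136) = -5016 - 1*962951/136 = -5016 - 962951/136 = -1645127/136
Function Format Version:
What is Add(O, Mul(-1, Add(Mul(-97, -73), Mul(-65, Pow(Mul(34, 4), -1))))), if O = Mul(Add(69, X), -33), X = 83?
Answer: Rational(-1645127, 136) ≈ -12097.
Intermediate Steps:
O = -5016 (O = Mul(Add(69, 83), -33) = Mul(152, -33) = -5016)
Add(O, Mul(-1, Add(Mul(-97, -73), Mul(-65, Pow(Mul(34, 4), -1))))) = Add(-5016, Mul(-1, Add(Mul(-97, -73), Mul(-65, Pow(Mul(34, 4), -1))))) = Add(-5016, Mul(-1, Add(7081, Mul(-65, Pow(136, -1))))) = Add(-5016, Mul(-1, Add(7081, Mul(-65, Rational(1, 136))))) = Add(-5016, Mul(-1, Add(7081, Rational(-65, 136)))) = Add(-5016, Mul(-1, Rational(962951, 136))) = Add(-5016, Rational(-962951, 136)) = Rational(-1645127, 136)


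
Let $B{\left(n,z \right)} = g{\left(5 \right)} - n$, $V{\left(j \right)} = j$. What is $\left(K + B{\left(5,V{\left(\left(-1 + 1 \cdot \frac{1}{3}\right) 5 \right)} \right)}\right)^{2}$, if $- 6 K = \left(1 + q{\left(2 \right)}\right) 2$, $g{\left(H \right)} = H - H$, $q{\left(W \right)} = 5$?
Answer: $49$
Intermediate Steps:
$g{\left(H \right)} = 0$
$B{\left(n,z \right)} = - n$ ($B{\left(n,z \right)} = 0 - n = - n$)
$K = -2$ ($K = - \frac{\left(1 + 5\right) 2}{6} = - \frac{6 \cdot 2}{6} = \left(- \frac{1}{6}\right) 12 = -2$)
$\left(K + B{\left(5,V{\left(\left(-1 + 1 \cdot \frac{1}{3}\right) 5 \right)} \right)}\right)^{2} = \left(-2 - 5\right)^{2} = \left(-7\right)^{2} = 49$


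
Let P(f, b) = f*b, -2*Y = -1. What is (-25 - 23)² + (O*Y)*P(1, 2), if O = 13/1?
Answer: 2317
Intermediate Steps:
Y = ½ (Y = -½*(-1) = ½ ≈ 0.50000)
O = 13 (O = 13*1 = 13)
P(f, b) = b*f
(-25 - 23)² + (O*Y)*P(1, 2) = (-25 - 23)² + (13*(½))*(2*1) = (-48)² + (13/2)*2 = 2304 + 13 = 2317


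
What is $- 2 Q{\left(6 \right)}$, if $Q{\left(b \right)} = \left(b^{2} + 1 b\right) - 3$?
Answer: $-78$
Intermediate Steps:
$Q{\left(b \right)} = -3 + b + b^{2}$ ($Q{\left(b \right)} = \left(b^{2} + b\right) - 3 = \left(b + b^{2}\right) - 3 = -3 + b + b^{2}$)
$- 2 Q{\left(6 \right)} = - 2 \left(-3 + 6 + 6^{2}\right) = - 2 \left(-3 + 6 + 36\right) = \left(-2\right) 39 = -78$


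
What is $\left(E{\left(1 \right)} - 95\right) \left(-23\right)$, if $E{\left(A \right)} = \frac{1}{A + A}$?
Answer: $\frac{4347}{2} \approx 2173.5$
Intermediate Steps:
$E{\left(A \right)} = \frac{1}{2 A}$
$\left(E{\left(1 \right)} - 95\right) \left(-23\right) = \left(\frac{1}{2 \cdot 1} - 95\right) \left(-23\right) = \left(\frac{1}{2} \cdot 1 - 95\right) \left(-23\right) = \left(\frac{1}{2} - 95\right) \left(-23\right) = \left(- \frac{189}{2}\right) \left(-23\right) = \frac{4347}{2}$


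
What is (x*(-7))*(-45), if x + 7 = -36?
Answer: -13545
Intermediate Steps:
x = -43 (x = -7 - 36 = -43)
(x*(-7))*(-45) = -43*(-7)*(-45) = 301*(-45) = -13545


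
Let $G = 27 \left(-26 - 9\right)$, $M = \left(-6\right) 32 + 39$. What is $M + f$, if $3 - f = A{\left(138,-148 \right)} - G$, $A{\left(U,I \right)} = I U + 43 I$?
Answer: $25693$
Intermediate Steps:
$A{\left(U,I \right)} = 43 I + I U$
$M = -153$ ($M = -192 + 39 = -153$)
$G = -945$ ($G = 27 \left(-35\right) = -945$)
$f = 25846$ ($f = 3 - \left(- 148 \left(43 + 138\right) - -945\right) = 3 - \left(\left(-148\right) 181 + 945\right) = 3 - \left(-26788 + 945\right) = 3 - -25843 = 3 + 25843 = 25846$)
$M + f = -153 + 25846 = 25693$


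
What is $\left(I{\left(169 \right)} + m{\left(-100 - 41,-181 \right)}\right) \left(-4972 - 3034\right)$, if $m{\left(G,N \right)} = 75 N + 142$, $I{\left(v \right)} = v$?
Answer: $106191584$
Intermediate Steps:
$m{\left(G,N \right)} = 142 + 75 N$
$\left(I{\left(169 \right)} + m{\left(-100 - 41,-181 \right)}\right) \left(-4972 - 3034\right) = \left(169 + \left(142 + 75 \left(-181\right)\right)\right) \left(-4972 - 3034\right) = \left(169 + \left(142 - 13575\right)\right) \left(-8006\right) = \left(169 - 13433\right) \left(-8006\right) = \left(-13264\right) \left(-8006\right) = 106191584$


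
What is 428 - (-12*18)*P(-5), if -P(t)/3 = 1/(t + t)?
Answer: 2464/5 ≈ 492.80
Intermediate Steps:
P(t) = -3/(2*t) (P(t) = -3/(t + t) = -3*1/(2*t) = -3/(2*t))
428 - (-12*18)*P(-5) = 428 - (-12*18)*(-3/2/(-5)) = 428 - (-216)*(-3/2*(-1/5)) = 428 - (-216)*3/10 = 428 - 1*(-324/5) = 428 + 324/5 = 2464/5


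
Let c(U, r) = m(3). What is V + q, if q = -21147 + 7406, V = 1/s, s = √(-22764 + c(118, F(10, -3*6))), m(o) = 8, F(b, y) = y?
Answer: -13741 - I*√5689/11378 ≈ -13741.0 - 0.0066291*I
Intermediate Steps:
c(U, r) = 8
s = 2*I*√5689 (s = √(-22764 + 8) = √(-22756) = 2*I*√5689 ≈ 150.85*I)
V = -I*√5689/11378 (V = 1/(2*I*√5689) = -I*√5689/11378 ≈ -0.0066291*I)
q = -13741
V + q = -I*√5689/11378 - 13741 = -13741 - I*√5689/11378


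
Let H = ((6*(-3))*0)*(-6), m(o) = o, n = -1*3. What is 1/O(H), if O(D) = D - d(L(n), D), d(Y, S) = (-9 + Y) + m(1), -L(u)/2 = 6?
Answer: 1/20 ≈ 0.050000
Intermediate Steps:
n = -3
L(u) = -12 (L(u) = -2*6 = -12)
d(Y, S) = -8 + Y (d(Y, S) = (-9 + Y) + 1 = -8 + Y)
H = 0 (H = -18*0*(-6) = 0*(-6) = 0)
O(D) = 20 + D (O(D) = D - (-8 - 12) = D - 1*(-20) = D + 20 = 20 + D)
1/O(H) = 1/(20 + 0) = 1/20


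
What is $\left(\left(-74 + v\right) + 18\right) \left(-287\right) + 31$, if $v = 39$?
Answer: $4910$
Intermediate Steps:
$\left(\left(-74 + v\right) + 18\right) \left(-287\right) + 31 = \left(\left(-74 + 39\right) + 18\right) \left(-287\right) + 31 = \left(-35 + 18\right) \left(-287\right) + 31 = \left(-17\right) \left(-287\right) + 31 = 4879 + 31 = 4910$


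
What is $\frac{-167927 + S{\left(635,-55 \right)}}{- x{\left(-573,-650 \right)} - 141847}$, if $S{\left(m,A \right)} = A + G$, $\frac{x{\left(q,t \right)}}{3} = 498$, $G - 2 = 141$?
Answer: $\frac{167839}{143341} \approx 1.1709$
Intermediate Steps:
$G = 143$ ($G = 2 + 141 = 143$)
$x{\left(q,t \right)} = 1494$ ($x{\left(q,t \right)} = 3 \cdot 498 = 1494$)
$S{\left(m,A \right)} = 143 + A$ ($S{\left(m,A \right)} = A + 143 = 143 + A$)
$\frac{-167927 + S{\left(635,-55 \right)}}{- x{\left(-573,-650 \right)} - 141847} = \frac{-167927 + \left(143 - 55\right)}{\left(-1\right) 1494 - 141847} = \frac{-167927 + 88}{-1494 - 141847} = - \frac{167839}{-143341} = \left(-167839\right) \left(- \frac{1}{143341}\right) = \frac{167839}{143341}$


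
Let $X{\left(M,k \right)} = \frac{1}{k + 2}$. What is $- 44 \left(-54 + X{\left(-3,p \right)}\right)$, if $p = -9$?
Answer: $\frac{16676}{7} \approx 2382.3$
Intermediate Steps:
$X{\left(M,k \right)} = \frac{1}{2 + k}$
$- 44 \left(-54 + X{\left(-3,p \right)}\right) = - 44 \left(-54 + \frac{1}{2 - 9}\right) = - 44 \left(-54 + \frac{1}{-7}\right) = - 44 \left(-54 - \frac{1}{7}\right) = \left(-44\right) \left(- \frac{379}{7}\right) = \frac{16676}{7}$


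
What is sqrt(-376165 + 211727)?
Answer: I*sqrt(164438) ≈ 405.51*I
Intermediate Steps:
sqrt(-376165 + 211727) = sqrt(-164438) = I*sqrt(164438)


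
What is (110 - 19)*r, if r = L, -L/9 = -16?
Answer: 13104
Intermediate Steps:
L = 144 (L = -9*(-16) = 144)
r = 144
(110 - 19)*r = (110 - 19)*144 = 91*144 = 13104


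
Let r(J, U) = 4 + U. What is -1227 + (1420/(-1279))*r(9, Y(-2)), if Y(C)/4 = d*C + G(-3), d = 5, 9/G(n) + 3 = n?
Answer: -1509693/1279 ≈ -1180.4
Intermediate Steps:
G(n) = 9/(-3 + n)
Y(C) = -6 + 20*C (Y(C) = 4*(5*C + 9/(-3 - 3)) = 4*(5*C + 9/(-6)) = 4*(5*C + 9*(-1/6)) = 4*(5*C - 3/2) = 4*(-3/2 + 5*C) = -6 + 20*C)
-1227 + (1420/(-1279))*r(9, Y(-2)) = -1227 + (1420/(-1279))*(4 + (-6 + 20*(-2))) = -1227 + (1420*(-1/1279))*(4 + (-6 - 40)) = -1227 - 1420*(4 - 46)/1279 = -1227 - 1420/1279*(-42) = -1227 + 59640/1279 = -1509693/1279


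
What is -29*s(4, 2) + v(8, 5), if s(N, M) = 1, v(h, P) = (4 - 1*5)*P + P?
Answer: -29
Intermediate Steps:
v(h, P) = 0 (v(h, P) = (4 - 5)*P + P = -P + P = 0)
-29*s(4, 2) + v(8, 5) = -29*1 + 0 = -29 + 0 = -29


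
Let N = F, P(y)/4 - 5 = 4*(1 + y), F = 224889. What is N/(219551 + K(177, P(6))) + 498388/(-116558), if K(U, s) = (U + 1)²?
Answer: -16499982853/4880574855 ≈ -3.3807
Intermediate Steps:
P(y) = 36 + 16*y (P(y) = 20 + 4*(4*(1 + y)) = 20 + 4*(4 + 4*y) = 20 + (16 + 16*y) = 36 + 16*y)
N = 224889
K(U, s) = (1 + U)²
N/(219551 + K(177, P(6))) + 498388/(-116558) = 224889/(219551 + (1 + 177)²) + 498388/(-116558) = 224889/(219551 + 178²) + 498388*(-1/116558) = 224889/(219551 + 31684) - 249194/58279 = 224889/251235 - 249194/58279 = 224889*(1/251235) - 249194/58279 = 74963/83745 - 249194/58279 = -16499982853/4880574855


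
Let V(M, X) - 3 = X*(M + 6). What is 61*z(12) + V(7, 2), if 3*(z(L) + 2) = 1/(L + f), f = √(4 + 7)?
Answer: -12125/133 - 61*√11/399 ≈ -91.672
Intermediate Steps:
f = √11 ≈ 3.3166
V(M, X) = 3 + X*(6 + M) (V(M, X) = 3 + X*(M + 6) = 3 + X*(6 + M))
z(L) = -2 + 1/(3*(L + √11))
61*z(12) + V(7, 2) = 61*((⅓ - 2*12 - 2*√11)/(12 + √11)) + (3 + 6*2 + 7*2) = 61*((⅓ - 24 - 2*√11)/(12 + √11)) + (3 + 12 + 14) = 61*((-71/3 - 2*√11)/(12 + √11)) + 29 = 61*(-71/3 - 2*√11)/(12 + √11) + 29 = 29 + 61*(-71/3 - 2*√11)/(12 + √11)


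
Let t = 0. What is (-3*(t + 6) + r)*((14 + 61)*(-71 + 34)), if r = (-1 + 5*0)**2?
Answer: 47175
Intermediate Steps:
r = 1 (r = (-1 + 0)**2 = (-1)**2 = 1)
(-3*(t + 6) + r)*((14 + 61)*(-71 + 34)) = (-3*(0 + 6) + 1)*((14 + 61)*(-71 + 34)) = (-3*6 + 1)*(75*(-37)) = (-18 + 1)*(-2775) = -17*(-2775) = 47175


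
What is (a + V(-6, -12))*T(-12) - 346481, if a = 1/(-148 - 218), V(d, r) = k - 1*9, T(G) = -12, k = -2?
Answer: -21127287/61 ≈ -3.4635e+5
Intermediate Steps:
V(d, r) = -11 (V(d, r) = -2 - 1*9 = -2 - 9 = -11)
a = -1/366 (a = 1/(-366) = -1/366 ≈ -0.0027322)
(a + V(-6, -12))*T(-12) - 346481 = (-1/366 - 11)*(-12) - 346481 = -4027/366*(-12) - 346481 = 8054/61 - 346481 = -21127287/61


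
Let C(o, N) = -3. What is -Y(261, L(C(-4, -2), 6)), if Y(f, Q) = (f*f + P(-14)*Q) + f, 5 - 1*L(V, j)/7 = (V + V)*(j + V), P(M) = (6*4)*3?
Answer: -79974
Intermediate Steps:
P(M) = 72 (P(M) = 24*3 = 72)
L(V, j) = 35 - 14*V*(V + j) (L(V, j) = 35 - 7*(V + V)*(j + V) = 35 - 7*2*V*(V + j) = 35 - 14*V*(V + j))
Y(f, Q) = f + f**2 + 72*Q (Y(f, Q) = (f*f + 72*Q) + f = (f**2 + 72*Q) + f = f + f**2 + 72*Q)
-Y(261, L(C(-4, -2), 6)) = -(261 + 261**2 + 72*(35 - 14*(-3)**2 - 14*(-3)*6)) = -(261 + 68121 + 72*(35 - 14*9 + 252)) = -(261 + 68121 + 72*(35 - 126 + 252)) = -(261 + 68121 + 72*161) = -(261 + 68121 + 11592) = -1*79974 = -79974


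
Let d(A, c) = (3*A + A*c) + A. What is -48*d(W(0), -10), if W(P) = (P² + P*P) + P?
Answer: 0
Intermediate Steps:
W(P) = P + 2*P² (W(P) = (P² + P²) + P = 2*P² + P = P + 2*P²)
d(A, c) = 4*A + A*c
-48*d(W(0), -10) = -48*0*(1 + 2*0)*(4 - 10) = -48*0*(1 + 0)*(-6) = -48*0*1*(-6) = -0*(-6) = -48*0 = 0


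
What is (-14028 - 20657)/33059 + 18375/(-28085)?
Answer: -316317470/185692403 ≈ -1.7034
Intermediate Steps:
(-14028 - 20657)/33059 + 18375/(-28085) = -34685*1/33059 + 18375*(-1/28085) = -34685/33059 - 3675/5617 = -316317470/185692403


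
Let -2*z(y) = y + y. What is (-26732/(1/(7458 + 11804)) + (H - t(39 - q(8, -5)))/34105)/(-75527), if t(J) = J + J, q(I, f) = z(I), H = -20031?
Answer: 3512213282689/515169667 ≈ 6817.6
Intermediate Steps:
z(y) = -y (z(y) = -(y + y)/2 = -y)
q(I, f) = -I
t(J) = 2*J
(-26732/(1/(7458 + 11804)) + (H - t(39 - q(8, -5)))/34105)/(-75527) = (-26732/(1/(7458 + 11804)) + (-20031 - 2*(39 - (-1)*8))/34105)/(-75527) = (-26732/(1/19262) + (-20031 - 2*(39 - 1*(-8)))*(1/34105))*(-1/75527) = (-26732/1/19262 + (-20031 - 2*(39 + 8))*(1/34105))*(-1/75527) = (-26732*19262 + (-20031 - 2*47)*(1/34105))*(-1/75527) = (-514911784 + (-20031 - 1*94)*(1/34105))*(-1/75527) = (-514911784 + (-20031 - 94)*(1/34105))*(-1/75527) = (-514911784 - 20125*1/34105)*(-1/75527) = (-514911784 - 4025/6821)*(-1/75527) = -3512213282689/6821*(-1/75527) = 3512213282689/515169667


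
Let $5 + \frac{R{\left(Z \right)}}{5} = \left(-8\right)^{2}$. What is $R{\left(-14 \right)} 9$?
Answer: $2655$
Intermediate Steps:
$R{\left(Z \right)} = 295$ ($R{\left(Z \right)} = -25 + 5 \left(-8\right)^{2} = -25 + 5 \cdot 64 = -25 + 320 = 295$)
$R{\left(-14 \right)} 9 = 295 \cdot 9 = 2655$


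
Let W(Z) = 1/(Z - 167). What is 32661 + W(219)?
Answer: 1698373/52 ≈ 32661.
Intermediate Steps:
W(Z) = 1/(-167 + Z)
32661 + W(219) = 32661 + 1/(-167 + 219) = 32661 + 1/52 = 1698373/52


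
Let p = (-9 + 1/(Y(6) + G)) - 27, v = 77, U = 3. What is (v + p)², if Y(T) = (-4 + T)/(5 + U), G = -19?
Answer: 9431041/5625 ≈ 1676.6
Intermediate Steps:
Y(T) = -½ + T/8 (Y(T) = (-4 + T)/(5 + 3) = (-4 + T)/8 = (-4 + T)*(⅛) = -½ + T/8)
p = -2704/75 (p = (-9 + 1/((-½ + (⅛)*6) - 19)) - 27 = (-9 + 1/((-½ + ¾) - 19)) - 27 = (-9 + 1/(¼ - 19)) - 27 = (-9 + 1/(-75/4)) - 27 = (-9 - 4/75) - 27 = -679/75 - 27 = -2704/75 ≈ -36.053)
(v + p)² = (77 - 2704/75)² = (3071/75)² = 9431041/5625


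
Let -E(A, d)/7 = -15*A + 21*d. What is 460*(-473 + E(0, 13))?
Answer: -1096640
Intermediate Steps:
E(A, d) = -147*d + 105*A (E(A, d) = -7*(-15*A + 21*d) = -147*d + 105*A)
460*(-473 + E(0, 13)) = 460*(-473 + (-147*13 + 105*0)) = 460*(-473 + (-1911 + 0)) = 460*(-473 - 1911) = 460*(-2384) = -1096640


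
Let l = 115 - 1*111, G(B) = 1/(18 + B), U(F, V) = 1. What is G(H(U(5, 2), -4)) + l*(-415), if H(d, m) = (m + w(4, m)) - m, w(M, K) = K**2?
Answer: -56439/34 ≈ -1660.0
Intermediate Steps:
H(d, m) = m**2 (H(d, m) = (m + m**2) - m = m**2)
l = 4 (l = 115 - 111 = 4)
G(H(U(5, 2), -4)) + l*(-415) = 1/(18 + (-4)**2) + 4*(-415) = 1/(18 + 16) - 1660 = 1/34 - 1660 = -56439/34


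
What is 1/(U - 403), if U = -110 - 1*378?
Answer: -1/891 ≈ -0.0011223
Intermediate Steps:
U = -488 (U = -110 - 378 = -488)
1/(U - 403) = 1/(-488 - 403) = 1/(-891) = -1/891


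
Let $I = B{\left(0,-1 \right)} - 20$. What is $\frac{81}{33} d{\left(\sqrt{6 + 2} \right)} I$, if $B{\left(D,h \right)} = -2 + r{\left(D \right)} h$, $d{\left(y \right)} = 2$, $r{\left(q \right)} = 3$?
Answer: $- \frac{1350}{11} \approx -122.73$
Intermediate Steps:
$B{\left(D,h \right)} = -2 + 3 h$
$I = -25$ ($I = \left(-2 + 3 \left(-1\right)\right) - 20 = \left(-2 - 3\right) - 20 = -5 - 20 = -25$)
$\frac{81}{33} d{\left(\sqrt{6 + 2} \right)} I = \frac{81}{33} \cdot 2 \left(-25\right) = 81 \cdot \frac{1}{33} \cdot 2 \left(-25\right) = \frac{27}{11} \cdot 2 \left(-25\right) = \frac{54}{11} \left(-25\right) = - \frac{1350}{11}$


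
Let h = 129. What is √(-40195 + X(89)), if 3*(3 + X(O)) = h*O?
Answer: I*√36371 ≈ 190.71*I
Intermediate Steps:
X(O) = -3 + 43*O (X(O) = -3 + (129*O)/3 = -3 + 43*O)
√(-40195 + X(89)) = √(-40195 + (-3 + 43*89)) = √(-40195 + (-3 + 3827)) = √(-40195 + 3824) = √(-36371) = I*√36371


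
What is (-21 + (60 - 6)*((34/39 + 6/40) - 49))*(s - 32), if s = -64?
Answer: 16297776/65 ≈ 2.5074e+5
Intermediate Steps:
(-21 + (60 - 6)*((34/39 + 6/40) - 49))*(s - 32) = (-21 + (60 - 6)*((34/39 + 6/40) - 49))*(-64 - 32) = (-21 + 54*((34*(1/39) + 6*(1/40)) - 49))*(-96) = (-21 + 54*((34/39 + 3/20) - 49))*(-96) = (-21 + 54*(797/780 - 49))*(-96) = (-21 + 54*(-37423/780))*(-96) = (-21 - 336807/130)*(-96) = -339537/130*(-96) = 16297776/65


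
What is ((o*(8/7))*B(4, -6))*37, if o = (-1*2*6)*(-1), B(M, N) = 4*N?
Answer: -85248/7 ≈ -12178.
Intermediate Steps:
o = 12 (o = -2*6*(-1) = -12*(-1) = 12)
((o*(8/7))*B(4, -6))*37 = ((12*(8/7))*(4*(-6)))*37 = ((12*(8*(⅐)))*(-24))*37 = ((12*(8/7))*(-24))*37 = ((96/7)*(-24))*37 = -2304/7*37 = -85248/7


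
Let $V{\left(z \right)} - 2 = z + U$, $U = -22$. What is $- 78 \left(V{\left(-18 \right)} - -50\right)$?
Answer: $-936$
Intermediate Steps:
$V{\left(z \right)} = -20 + z$ ($V{\left(z \right)} = 2 + \left(z - 22\right) = 2 + \left(-22 + z\right) = -20 + z$)
$- 78 \left(V{\left(-18 \right)} - -50\right) = - 78 \left(\left(-20 - 18\right) - -50\right) = - 78 \left(-38 + 50\right) = \left(-78\right) 12 = -936$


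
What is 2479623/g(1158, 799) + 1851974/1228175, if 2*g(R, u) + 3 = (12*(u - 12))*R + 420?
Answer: 8781687797752/4477340210525 ≈ 1.9614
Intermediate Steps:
g(R, u) = 417/2 + R*(-144 + 12*u)/2 (g(R, u) = -3/2 + ((12*(u - 12))*R + 420)/2 = -3/2 + ((12*(-12 + u))*R + 420)/2 = -3/2 + ((-144 + 12*u)*R + 420)/2 = -3/2 + (R*(-144 + 12*u) + 420)/2 = -3/2 + (420 + R*(-144 + 12*u))/2 = -3/2 + (210 + R*(-144 + 12*u)/2) = 417/2 + R*(-144 + 12*u)/2)
2479623/g(1158, 799) + 1851974/1228175 = 2479623/(417/2 - 72*1158 + 6*1158*799) + 1851974/1228175 = 2479623/(417/2 - 83376 + 5551452) + 1851974*(1/1228175) = 2479623/(10936569/2) + 1851974/1228175 = 2479623*(2/10936569) + 1851974/1228175 = 1653082/3645523 + 1851974/1228175 = 8781687797752/4477340210525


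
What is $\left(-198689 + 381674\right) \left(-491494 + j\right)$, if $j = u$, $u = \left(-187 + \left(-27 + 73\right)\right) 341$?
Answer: $-98734131375$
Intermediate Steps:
$u = -48081$ ($u = \left(-187 + 46\right) 341 = \left(-141\right) 341 = -48081$)
$j = -48081$
$\left(-198689 + 381674\right) \left(-491494 + j\right) = \left(-198689 + 381674\right) \left(-491494 - 48081\right) = 182985 \left(-539575\right) = -98734131375$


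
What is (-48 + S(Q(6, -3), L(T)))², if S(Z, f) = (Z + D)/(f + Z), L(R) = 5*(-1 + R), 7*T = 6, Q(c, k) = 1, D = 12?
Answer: 25/4 ≈ 6.2500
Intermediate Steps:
T = 6/7 (T = (⅐)*6 = 6/7 ≈ 0.85714)
L(R) = -5 + 5*R
S(Z, f) = (12 + Z)/(Z + f) (S(Z, f) = (Z + 12)/(f + Z) = (12 + Z)/(Z + f))
(-48 + S(Q(6, -3), L(T)))² = (-48 + (12 + 1)/(1 + (-5 + 5*(6/7))))² = (-48 + 13/(1 + (-5 + 30/7)))² = (-48 + 13/(1 - 5/7))² = (-48 + 13/(2/7))² = (-48 + (7/2)*13)² = (-48 + 91/2)² = (-5/2)² = 25/4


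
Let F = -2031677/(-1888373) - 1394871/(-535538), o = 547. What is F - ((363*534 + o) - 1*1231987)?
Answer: 1049321909947715161/1011295499674 ≈ 1.0376e+6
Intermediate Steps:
F = 3722076972109/1011295499674 (F = -2031677*(-1/1888373) - 1394871*(-1/535538) = 2031677/1888373 + 1394871/535538 = 3722076972109/1011295499674 ≈ 3.6805)
F - ((363*534 + o) - 1*1231987) = 3722076972109/1011295499674 - ((363*534 + 547) - 1*1231987) = 3722076972109/1011295499674 - ((193842 + 547) - 1231987) = 3722076972109/1011295499674 - (194389 - 1231987) = 3722076972109/1011295499674 - 1*(-1037598) = 3722076972109/1011295499674 + 1037598 = 1049321909947715161/1011295499674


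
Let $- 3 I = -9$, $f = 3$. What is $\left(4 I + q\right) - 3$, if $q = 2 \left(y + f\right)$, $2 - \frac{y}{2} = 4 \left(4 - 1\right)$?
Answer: $-25$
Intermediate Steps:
$y = -20$ ($y = 4 - 2 \cdot 4 \left(4 - 1\right) = 4 - 2 \cdot 4 \cdot 3 = 4 - 24 = -20$)
$I = 3$ ($I = \left(- \frac{1}{3}\right) \left(-9\right) = 3$)
$q = -34$ ($q = 2 \left(-20 + 3\right) = 2 \left(-17\right) = -34$)
$\left(4 I + q\right) - 3 = \left(4 \cdot 3 - 34\right) - 3 = \left(12 - 34\right) - 3 = -22 - 3 = -25$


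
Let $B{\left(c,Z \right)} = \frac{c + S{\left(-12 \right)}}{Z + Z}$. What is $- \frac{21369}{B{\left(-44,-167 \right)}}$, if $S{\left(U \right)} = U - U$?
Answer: $- \frac{3568623}{22} \approx -1.6221 \cdot 10^{5}$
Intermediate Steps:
$S{\left(U \right)} = 0$
$B{\left(c,Z \right)} = \frac{c}{2 Z}$ ($B{\left(c,Z \right)} = \frac{c + 0}{Z + Z} = \frac{c}{2 Z}$)
$- \frac{21369}{B{\left(-44,-167 \right)}} = - \frac{21369}{\frac{1}{2} \left(-44\right) \frac{1}{-167}} = - \frac{21369}{\frac{1}{2} \left(-44\right) \left(- \frac{1}{167}\right)} = - \frac{21369}{\frac{22}{167}} = \left(-21369\right) \frac{167}{22} = - \frac{3568623}{22}$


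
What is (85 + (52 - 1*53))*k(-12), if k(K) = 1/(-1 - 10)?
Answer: -84/11 ≈ -7.6364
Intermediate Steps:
k(K) = -1/11 (k(K) = 1/(-11) = -1/11)
(85 + (52 - 1*53))*k(-12) = (85 + (52 - 1*53))*(-1/11) = (85 + (52 - 53))*(-1/11) = (85 - 1)*(-1/11) = 84*(-1/11) = -84/11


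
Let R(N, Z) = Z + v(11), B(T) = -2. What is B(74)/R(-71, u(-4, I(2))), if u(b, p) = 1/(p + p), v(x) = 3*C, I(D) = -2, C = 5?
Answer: -8/59 ≈ -0.13559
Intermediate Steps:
v(x) = 15 (v(x) = 3*5 = 15)
u(b, p) = 1/(2*p)
R(N, Z) = 15 + Z (R(N, Z) = Z + 15 = 15 + Z)
B(74)/R(-71, u(-4, I(2))) = -2/(15 + (1/2)/(-2)) = -2/(15 + (1/2)*(-1/2)) = -2/(15 - 1/4) = -2/59/4 = -2*4/59 = -8/59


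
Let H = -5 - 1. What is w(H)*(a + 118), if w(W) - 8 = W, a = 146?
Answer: 528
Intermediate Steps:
H = -6
w(W) = 8 + W
w(H)*(a + 118) = (8 - 6)*(146 + 118) = 2*264 = 528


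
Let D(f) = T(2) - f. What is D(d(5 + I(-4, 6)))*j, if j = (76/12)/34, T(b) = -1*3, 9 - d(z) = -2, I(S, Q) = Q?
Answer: -133/51 ≈ -2.6078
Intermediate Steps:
d(z) = 11 (d(z) = 9 - 1*(-2) = 9 + 2 = 11)
T(b) = -3
j = 19/102 (j = (76*(1/12))*(1/34) = (19/3)*(1/34) = 19/102 ≈ 0.18627)
D(f) = -3 - f
D(d(5 + I(-4, 6)))*j = (-3 - 1*11)*(19/102) = (-3 - 11)*(19/102) = -14*19/102 = -133/51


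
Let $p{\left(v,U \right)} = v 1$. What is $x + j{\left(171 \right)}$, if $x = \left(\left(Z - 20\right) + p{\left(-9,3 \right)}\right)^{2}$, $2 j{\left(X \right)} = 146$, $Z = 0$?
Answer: $914$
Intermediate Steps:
$p{\left(v,U \right)} = v$
$j{\left(X \right)} = 73$ ($j{\left(X \right)} = \frac{1}{2} \cdot 146 = 73$)
$x = 841$ ($x = \left(\left(0 - 20\right) - 9\right)^{2} = \left(-20 - 9\right)^{2} = \left(-29\right)^{2} = 841$)
$x + j{\left(171 \right)} = 841 + 73 = 914$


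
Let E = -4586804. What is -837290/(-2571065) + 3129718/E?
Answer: -420622328851/1179297122626 ≈ -0.35667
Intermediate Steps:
-837290/(-2571065) + 3129718/E = -837290/(-2571065) + 3129718/(-4586804) = -837290*(-1/2571065) + 3129718*(-1/4586804) = 167458/514213 - 1564859/2293402 = -420622328851/1179297122626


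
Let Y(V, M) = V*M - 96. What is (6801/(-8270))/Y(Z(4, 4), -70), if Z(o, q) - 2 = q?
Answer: 2267/1422440 ≈ 0.0015937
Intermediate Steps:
Z(o, q) = 2 + q
Y(V, M) = -96 + M*V (Y(V, M) = M*V - 96 = -96 + M*V)
(6801/(-8270))/Y(Z(4, 4), -70) = (6801/(-8270))/(-96 - 70*(2 + 4)) = (6801*(-1/8270))/(-96 - 70*6) = -6801/(8270*(-96 - 420)) = -6801/8270/(-516) = -6801/8270*(-1/516) = 2267/1422440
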